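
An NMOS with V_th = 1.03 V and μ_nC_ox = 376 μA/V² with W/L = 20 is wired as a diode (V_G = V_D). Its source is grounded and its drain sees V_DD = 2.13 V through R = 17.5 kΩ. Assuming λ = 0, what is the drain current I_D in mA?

With gate tied to drain, V_GS = V_DS ≥ V_GS − V_th, so the device is in saturation.
k_n = μ_nC_ox · (W/L) = 7.52 mA/V².
KCL at the drain: ½ k_n (V_GS − V_th)² = (V_DD − V_GS)/R.
Let x = V_GS − 1.03. Then 65.8 x² + x − 1.1 = 0, giving x = 0.122 V (positive root), so V_GS = 1.15 V.
I_D = (V_DD − V_GS)/R = (2.13 − 1.15) / 17.5 = 0.0559 mA.

I_D = 0.0559 mA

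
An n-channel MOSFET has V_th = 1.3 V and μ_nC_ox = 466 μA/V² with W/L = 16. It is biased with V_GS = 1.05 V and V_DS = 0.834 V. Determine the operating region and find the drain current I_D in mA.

V_GS = 1.05 V < V_th = 1.3 V, so the transistor is in cutoff.

Cutoff; I_D = 0 mA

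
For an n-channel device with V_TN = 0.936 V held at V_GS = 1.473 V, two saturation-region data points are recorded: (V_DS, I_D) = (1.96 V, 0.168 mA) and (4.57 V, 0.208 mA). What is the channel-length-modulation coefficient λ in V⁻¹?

With V_GS fixed, I_D ∝ (1 + λ V_DS) in saturation, so I_D2/I_D1 = (1 + λ V_DS2)/(1 + λ V_DS1).
0.208/0.168 = 1.238 = (1 + 4.57 λ)/(1 + 1.96 λ).
Solving: λ (I_D1 V_DS2 − I_D2 V_DS1) = I_D2 − I_D1, so λ = (0.208 − 0.168) / (0.168 × 4.57 − 0.208 × 1.96) = 0.04 / 0.36 = 0.111 V⁻¹.

λ = 0.111 V⁻¹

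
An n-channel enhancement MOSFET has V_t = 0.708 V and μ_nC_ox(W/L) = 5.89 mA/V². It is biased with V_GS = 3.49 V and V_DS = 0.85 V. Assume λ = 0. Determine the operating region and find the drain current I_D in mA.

Triode; I_D = 11.8 mA

V_ov = V_GS − V_t = 3.49 − 0.708 = 2.78 V.
Since V_DS = 0.85 V < V_ov = 2.78 V, the device is in the triode region.
I_D = k_n [V_ov · V_DS − ½ V_DS²] = 5.89 × [2.78 × 0.85 − 0.5 × 0.85²] = 11.8 mA.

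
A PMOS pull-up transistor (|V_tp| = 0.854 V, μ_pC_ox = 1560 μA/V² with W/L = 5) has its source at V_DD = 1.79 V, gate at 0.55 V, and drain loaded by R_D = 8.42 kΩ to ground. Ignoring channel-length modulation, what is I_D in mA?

I_D = 0.204 mA

V_SG = V_DD − V_G = 1.79 − 0.55 = 1.24 V, so V_ov = 1.24 − 0.854 = 0.386 V.
k_p = μ_pC_ox · (W/L) = 7.8 mA/V².
Assume saturation: I_D = ½ k_p V_ov² = 0.5 × 7.8 × 0.386² = 0.581 mA, giving V_SD = V_DD − I_D R_D = 1.79 − 0.581 × 8.42 = -3.1 V.
But -3.1 V < V_ov = 0.386 V, so the device is actually in triode.
In triode I_D = k_p[V_ov V_SD − ½ V_SD²] and I_D = (V_DD − V_SD)/R_D. Equating: 32.8 V_SD² − 26.35 V_SD + 1.79 = 0, giving V_SD = 0.0749 V (the root below V_ov).
I_D = (1.79 − 0.0749) / 8.42 = 0.204 mA.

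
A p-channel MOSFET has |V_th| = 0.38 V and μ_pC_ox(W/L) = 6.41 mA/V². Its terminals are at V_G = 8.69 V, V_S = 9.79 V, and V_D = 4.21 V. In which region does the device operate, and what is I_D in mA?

Saturation; I_D = 1.66 mA

V_SG = V_S − V_G = 9.79 − 8.69 = 1.1 V; V_SD = V_S − V_D = 9.79 − 4.21 = 5.58 V.
V_ov = V_SG − |V_th| = 1.1 − 0.38 = 0.72 V.
Since V_SD = 5.58 V ≥ V_ov = 0.72 V, the device is in saturation.
I_D = ½ k_p V_ov² = 0.5 × 6.41 × 0.72² = 1.66 mA.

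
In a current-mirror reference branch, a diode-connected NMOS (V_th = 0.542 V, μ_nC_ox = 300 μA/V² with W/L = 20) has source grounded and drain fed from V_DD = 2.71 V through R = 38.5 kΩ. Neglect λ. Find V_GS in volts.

With gate tied to drain, V_GS = V_DS ≥ V_GS − V_th, so the device is in saturation.
k_n = μ_nC_ox · (W/L) = 6 mA/V².
KCL at the drain: ½ k_n (V_GS − V_th)² = (V_DD − V_GS)/R.
Let x = V_GS − 0.542. Then 116 x² + x − 2.168 = 0, giving x = 0.133 V (positive root), so V_GS = 0.675 V.
I_D = (V_DD − V_GS)/R = (2.71 − 0.675) / 38.5 = 0.0529 mA.

V_GS = 0.675 V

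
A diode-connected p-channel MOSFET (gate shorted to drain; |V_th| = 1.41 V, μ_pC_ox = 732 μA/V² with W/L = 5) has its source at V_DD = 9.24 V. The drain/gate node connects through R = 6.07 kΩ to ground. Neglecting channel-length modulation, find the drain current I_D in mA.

I_D = 1.16 mA

With gate tied to drain, V_SG = V_SD ≥ V_SG − |V_th|, so the device is in saturation.
k_p = μ_pC_ox · (W/L) = 3.66 mA/V².
KCL at the drain: ½ k_p (V_SG − |V_th|)² = (V_DD − V_SG)/R.
Let x = V_SG − 1.41. Then 11.1 x² + x − 7.83 = 0, giving x = 0.796 V (positive root), so V_SG = 2.21 V.
I_D = (V_DD − V_SG)/R = (9.24 − 2.21) / 6.07 = 1.16 mA.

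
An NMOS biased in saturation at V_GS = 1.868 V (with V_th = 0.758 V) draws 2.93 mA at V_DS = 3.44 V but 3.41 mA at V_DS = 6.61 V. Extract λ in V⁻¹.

λ = 0.0629 V⁻¹

With V_GS fixed, I_D ∝ (1 + λ V_DS) in saturation, so I_D2/I_D1 = (1 + λ V_DS2)/(1 + λ V_DS1).
3.41/2.93 = 1.164 = (1 + 6.61 λ)/(1 + 3.44 λ).
Solving: λ (I_D1 V_DS2 − I_D2 V_DS1) = I_D2 − I_D1, so λ = (3.41 − 2.93) / (2.93 × 6.61 − 3.41 × 3.44) = 0.48 / 7.64 = 0.0629 V⁻¹.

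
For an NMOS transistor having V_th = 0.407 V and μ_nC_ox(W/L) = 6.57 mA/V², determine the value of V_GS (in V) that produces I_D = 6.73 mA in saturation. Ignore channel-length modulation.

In saturation I_D = ½ k_n (V_GS − V_th)², so V_GS − V_th = √(2 I_D / k_n) = √(2 × 6.73 / 6.57) = 1.43 V.
V_GS = 0.407 + 1.43 = 1.84 V.

V_GS = 1.84 V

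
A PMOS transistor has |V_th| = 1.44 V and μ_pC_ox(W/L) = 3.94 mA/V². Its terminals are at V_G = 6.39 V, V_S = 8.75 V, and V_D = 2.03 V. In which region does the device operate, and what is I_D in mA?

V_SG = V_S − V_G = 8.75 − 6.39 = 2.36 V; V_SD = V_S − V_D = 8.75 − 2.03 = 6.72 V.
V_ov = V_SG − |V_th| = 2.36 − 1.44 = 0.92 V.
Since V_SD = 6.72 V ≥ V_ov = 0.92 V, the device is in saturation.
I_D = ½ k_p V_ov² = 0.5 × 3.94 × 0.92² = 1.67 mA.

Saturation; I_D = 1.67 mA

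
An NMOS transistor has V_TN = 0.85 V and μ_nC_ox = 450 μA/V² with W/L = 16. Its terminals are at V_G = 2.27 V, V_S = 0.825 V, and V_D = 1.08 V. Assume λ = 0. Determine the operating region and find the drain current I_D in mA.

V_GS = V_G − V_S = 2.27 − 0.825 = 1.45 V; V_DS = V_D − V_S = 1.08 − 0.825 = 0.255 V.
k_n = μ_nC_ox · (W/L) = 7.2 mA/V².
V_ov = V_GS − V_TN = 1.45 − 0.85 = 0.595 V.
Since V_DS = 0.255 V < V_ov = 0.595 V, the device is in the triode region.
I_D = k_n [V_ov · V_DS − ½ V_DS²] = 7.2 × [0.595 × 0.255 − 0.5 × 0.255²] = 0.858 mA.

Triode; I_D = 0.858 mA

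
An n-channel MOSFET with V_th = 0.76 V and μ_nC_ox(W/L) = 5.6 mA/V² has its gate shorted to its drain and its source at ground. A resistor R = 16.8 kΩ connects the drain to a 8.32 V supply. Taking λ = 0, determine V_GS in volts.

With gate tied to drain, V_GS = V_DS ≥ V_GS − V_th, so the device is in saturation.
KCL at the drain: ½ k_n (V_GS − V_th)² = (V_DD − V_GS)/R.
Let x = V_GS − 0.76. Then 47 x² + x − 7.56 = 0, giving x = 0.39 V (positive root), so V_GS = 1.15 V.
I_D = (V_DD − V_GS)/R = (8.32 − 1.15) / 16.8 = 0.427 mA.

V_GS = 1.15 V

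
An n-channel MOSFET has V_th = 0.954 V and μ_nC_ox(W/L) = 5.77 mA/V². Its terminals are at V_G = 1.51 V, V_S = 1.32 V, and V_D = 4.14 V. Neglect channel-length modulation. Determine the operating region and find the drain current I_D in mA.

Cutoff; I_D = 0 mA

V_GS = V_G − V_S = 1.51 − 1.32 = 0.19 V; V_DS = V_D − V_S = 4.14 − 1.32 = 2.82 V.
V_GS = 0.19 V < V_th = 0.954 V, so the transistor is in cutoff.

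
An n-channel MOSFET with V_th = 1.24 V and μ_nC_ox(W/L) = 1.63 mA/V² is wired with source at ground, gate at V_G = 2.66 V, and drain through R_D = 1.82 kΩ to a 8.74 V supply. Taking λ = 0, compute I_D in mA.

I_D = 1.64 mA

V_GS = V_G = 2.66 V, so V_ov = 2.66 − 1.24 = 1.42 V.
Assume saturation: I_D = ½ k_n V_ov² = 0.5 × 1.63 × 1.42² = 1.64 mA, giving V_DS = V_DD − I_D R_D = 8.74 − 1.64 × 1.82 = 5.75 V.
V_DS = 5.75 V ≥ V_ov = 1.42 V, confirming saturation.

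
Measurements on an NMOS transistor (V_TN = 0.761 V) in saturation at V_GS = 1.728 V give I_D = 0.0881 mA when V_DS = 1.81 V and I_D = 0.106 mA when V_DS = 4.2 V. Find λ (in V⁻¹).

With V_GS fixed, I_D ∝ (1 + λ V_DS) in saturation, so I_D2/I_D1 = (1 + λ V_DS2)/(1 + λ V_DS1).
0.106/0.0881 = 1.203 = (1 + 4.2 λ)/(1 + 1.81 λ).
Solving: λ (I_D1 V_DS2 − I_D2 V_DS1) = I_D2 − I_D1, so λ = (0.106 − 0.0881) / (0.0881 × 4.2 − 0.106 × 1.81) = 0.0179 / 0.178 = 0.1 V⁻¹.

λ = 0.100 V⁻¹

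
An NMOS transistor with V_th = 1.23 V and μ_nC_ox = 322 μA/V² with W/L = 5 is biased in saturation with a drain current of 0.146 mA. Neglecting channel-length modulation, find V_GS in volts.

k_n = μ_nC_ox · (W/L) = 1.61 mA/V².
In saturation I_D = ½ k_n (V_GS − V_th)², so V_GS − V_th = √(2 I_D / k_n) = √(2 × 0.146 / 1.61) = 0.426 V.
V_GS = 1.23 + 0.426 = 1.66 V.

V_GS = 1.66 V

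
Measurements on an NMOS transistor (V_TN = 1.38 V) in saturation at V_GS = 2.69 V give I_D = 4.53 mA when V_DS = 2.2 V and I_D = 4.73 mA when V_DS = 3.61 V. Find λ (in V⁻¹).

With V_GS fixed, I_D ∝ (1 + λ V_DS) in saturation, so I_D2/I_D1 = (1 + λ V_DS2)/(1 + λ V_DS1).
4.73/4.53 = 1.044 = (1 + 3.61 λ)/(1 + 2.2 λ).
Solving: λ (I_D1 V_DS2 − I_D2 V_DS1) = I_D2 − I_D1, so λ = (4.73 − 4.53) / (4.53 × 3.61 − 4.73 × 2.2) = 0.2 / 5.95 = 0.0336 V⁻¹.

λ = 0.0336 V⁻¹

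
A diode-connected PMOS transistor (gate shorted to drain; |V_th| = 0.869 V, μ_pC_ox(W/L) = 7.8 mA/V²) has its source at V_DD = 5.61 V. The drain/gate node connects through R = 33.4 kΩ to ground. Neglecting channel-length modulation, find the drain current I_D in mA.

I_D = 0.136 mA

With gate tied to drain, V_SG = V_SD ≥ V_SG − |V_th|, so the device is in saturation.
KCL at the drain: ½ k_p (V_SG − |V_th|)² = (V_DD − V_SG)/R.
Let x = V_SG − 0.869. Then 130 x² + x − 4.741 = 0, giving x = 0.187 V (positive root), so V_SG = 1.06 V.
I_D = (V_DD − V_SG)/R = (5.61 − 1.06) / 33.4 = 0.136 mA.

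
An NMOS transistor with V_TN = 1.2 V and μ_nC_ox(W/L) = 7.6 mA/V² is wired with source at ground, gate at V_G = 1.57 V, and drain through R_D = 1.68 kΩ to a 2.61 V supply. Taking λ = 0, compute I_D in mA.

I_D = 0.520 mA

V_GS = V_G = 1.57 V, so V_ov = 1.57 − 1.2 = 0.37 V.
Assume saturation: I_D = ½ k_n V_ov² = 0.5 × 7.6 × 0.37² = 0.52 mA, giving V_DS = V_DD − I_D R_D = 2.61 − 0.52 × 1.68 = 1.74 V.
V_DS = 1.74 V ≥ V_ov = 0.37 V, confirming saturation.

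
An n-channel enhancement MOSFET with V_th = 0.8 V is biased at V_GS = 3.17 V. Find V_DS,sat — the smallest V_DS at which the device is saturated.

The boundary between triode and saturation is V_DS = V_GS − V_th = V_ov.
V_ov = 3.17 − 0.8 = 2.37 V.

V_DS,sat = 2.37 V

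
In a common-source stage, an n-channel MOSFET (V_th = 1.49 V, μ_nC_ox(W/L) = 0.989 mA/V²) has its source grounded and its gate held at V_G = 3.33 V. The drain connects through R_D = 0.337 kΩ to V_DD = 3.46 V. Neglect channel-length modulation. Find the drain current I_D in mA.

I_D = 1.67 mA

V_GS = V_G = 3.33 V, so V_ov = 3.33 − 1.49 = 1.84 V.
Assume saturation: I_D = ½ k_n V_ov² = 0.5 × 0.989 × 1.84² = 1.67 mA, giving V_DS = V_DD − I_D R_D = 3.46 − 1.67 × 0.337 = 2.9 V.
V_DS = 2.9 V ≥ V_ov = 1.84 V, confirming saturation.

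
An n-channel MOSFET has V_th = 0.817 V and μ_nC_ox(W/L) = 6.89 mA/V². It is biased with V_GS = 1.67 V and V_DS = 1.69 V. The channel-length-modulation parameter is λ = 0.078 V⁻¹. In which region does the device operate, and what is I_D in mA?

Saturation; I_D = 2.84 mA

V_ov = V_GS − V_th = 1.67 − 0.817 = 0.853 V.
Since V_DS = 1.69 V ≥ V_ov = 0.853 V, the device is in saturation.
I_D = ½ k_n V_ov² (1 + λ V_DS) = 0.5 × 6.89 × 0.853² × (1 + 0.078 × 1.69) = 2.84 mA.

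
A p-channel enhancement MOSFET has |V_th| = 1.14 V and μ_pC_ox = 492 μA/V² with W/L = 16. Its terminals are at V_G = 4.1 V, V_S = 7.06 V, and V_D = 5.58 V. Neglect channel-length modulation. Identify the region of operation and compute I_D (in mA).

Triode; I_D = 12.6 mA

V_SG = V_S − V_G = 7.06 − 4.1 = 2.96 V; V_SD = V_S − V_D = 7.06 − 5.58 = 1.48 V.
k_p = μ_pC_ox · (W/L) = 7.872 mA/V².
V_ov = V_SG − |V_th| = 2.96 − 1.14 = 1.82 V.
Since V_SD = 1.48 V < V_ov = 1.82 V, the device is in the triode region.
I_D = k_p [V_ov · V_SD − ½ V_SD²] = 7.872 × [1.82 × 1.48 − 0.5 × 1.48²] = 12.6 mA.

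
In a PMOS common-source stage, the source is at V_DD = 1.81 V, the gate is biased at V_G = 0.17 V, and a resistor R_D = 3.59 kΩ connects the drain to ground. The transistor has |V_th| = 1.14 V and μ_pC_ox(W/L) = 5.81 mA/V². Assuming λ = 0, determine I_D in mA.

I_D = 0.451 mA

V_SG = V_DD − V_G = 1.81 − 0.17 = 1.64 V, so V_ov = 1.64 − 1.14 = 0.5 V.
Assume saturation: I_D = ½ k_p V_ov² = 0.5 × 5.81 × 0.5² = 0.726 mA, giving V_SD = V_DD − I_D R_D = 1.81 − 0.726 × 3.59 = -0.797 V.
But -0.797 V < V_ov = 0.5 V, so the device is actually in triode.
In triode I_D = k_p[V_ov V_SD − ½ V_SD²] and I_D = (V_DD − V_SD)/R_D. Equating: 10.4 V_SD² − 11.43 V_SD + 1.81 = 0, giving V_SD = 0.192 V (the root below V_ov).
I_D = (1.81 − 0.192) / 3.59 = 0.451 mA.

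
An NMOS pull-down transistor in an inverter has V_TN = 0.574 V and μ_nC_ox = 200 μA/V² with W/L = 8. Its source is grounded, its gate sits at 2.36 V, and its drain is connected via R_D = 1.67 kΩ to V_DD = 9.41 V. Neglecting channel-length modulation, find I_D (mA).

V_GS = V_G = 2.36 V, so V_ov = 2.36 − 0.574 = 1.79 V.
k_n = μ_nC_ox · (W/L) = 1.6 mA/V².
Assume saturation: I_D = ½ k_n V_ov² = 0.5 × 1.6 × 1.79² = 2.55 mA, giving V_DS = V_DD − I_D R_D = 9.41 − 2.55 × 1.67 = 5.15 V.
V_DS = 5.15 V ≥ V_ov = 1.79 V, confirming saturation.

I_D = 2.55 mA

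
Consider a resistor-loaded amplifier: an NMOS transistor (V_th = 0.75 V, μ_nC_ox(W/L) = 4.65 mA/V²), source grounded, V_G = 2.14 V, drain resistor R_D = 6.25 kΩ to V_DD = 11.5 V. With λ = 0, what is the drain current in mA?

I_D = 1.79 mA

V_GS = V_G = 2.14 V, so V_ov = 2.14 − 0.75 = 1.39 V.
Assume saturation: I_D = ½ k_n V_ov² = 0.5 × 4.65 × 1.39² = 4.49 mA, giving V_DS = V_DD − I_D R_D = 11.5 − 4.49 × 6.25 = -16.6 V.
But -16.6 V < V_ov = 1.39 V, so the device is actually in triode.
In triode I_D = k_n[V_ov V_DS − ½ V_DS²] and I_D = (V_DD − V_DS)/R_D. Equating: 14.5 V_DS² − 41.4 V_DS + 11.5 = 0, giving V_DS = 0.312 V (the root below V_ov).
I_D = (11.5 − 0.312) / 6.25 = 1.79 mA.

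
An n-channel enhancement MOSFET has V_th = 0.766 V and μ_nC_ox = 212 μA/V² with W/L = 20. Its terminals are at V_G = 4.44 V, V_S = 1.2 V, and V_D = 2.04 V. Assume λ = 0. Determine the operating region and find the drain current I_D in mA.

V_GS = V_G − V_S = 4.44 − 1.2 = 3.24 V; V_DS = V_D − V_S = 2.04 − 1.2 = 0.84 V.
k_n = μ_nC_ox · (W/L) = 4.24 mA/V².
V_ov = V_GS − V_th = 3.24 − 0.766 = 2.47 V.
Since V_DS = 0.84 V < V_ov = 2.47 V, the device is in the triode region.
I_D = k_n [V_ov · V_DS − ½ V_DS²] = 4.24 × [2.47 × 0.84 − 0.5 × 0.84²] = 7.32 mA.

Triode; I_D = 7.32 mA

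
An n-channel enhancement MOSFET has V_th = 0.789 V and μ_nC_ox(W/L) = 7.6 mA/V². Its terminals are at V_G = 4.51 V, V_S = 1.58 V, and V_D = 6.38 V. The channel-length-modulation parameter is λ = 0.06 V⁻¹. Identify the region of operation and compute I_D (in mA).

V_GS = V_G − V_S = 4.51 − 1.58 = 2.93 V; V_DS = V_D − V_S = 6.38 − 1.58 = 4.8 V.
V_ov = V_GS − V_th = 2.93 − 0.789 = 2.14 V.
Since V_DS = 4.8 V ≥ V_ov = 2.14 V, the device is in saturation.
I_D = ½ k_n V_ov² (1 + λ V_DS) = 0.5 × 7.6 × 2.14² × (1 + 0.06 × 4.8) = 22.4 mA.

Saturation; I_D = 22.4 mA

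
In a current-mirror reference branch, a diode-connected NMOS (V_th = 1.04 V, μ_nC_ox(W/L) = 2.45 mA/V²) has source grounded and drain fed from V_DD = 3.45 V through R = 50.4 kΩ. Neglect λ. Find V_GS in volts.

With gate tied to drain, V_GS = V_DS ≥ V_GS − V_th, so the device is in saturation.
KCL at the drain: ½ k_n (V_GS − V_th)² = (V_DD − V_GS)/R.
Let x = V_GS − 1.04. Then 61.7 x² + x − 2.41 = 0, giving x = 0.19 V (positive root), so V_GS = 1.23 V.
I_D = (V_DD − V_GS)/R = (3.45 − 1.23) / 50.4 = 0.0441 mA.

V_GS = 1.23 V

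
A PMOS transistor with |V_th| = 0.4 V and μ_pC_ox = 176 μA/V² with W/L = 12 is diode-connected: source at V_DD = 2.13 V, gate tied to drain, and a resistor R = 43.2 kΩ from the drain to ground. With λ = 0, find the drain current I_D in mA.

With gate tied to drain, V_SG = V_SD ≥ V_SG − |V_th|, so the device is in saturation.
k_p = μ_pC_ox · (W/L) = 2.112 mA/V².
KCL at the drain: ½ k_p (V_SG − |V_th|)² = (V_DD − V_SG)/R.
Let x = V_SG − 0.4. Then 45.6 x² + x − 1.73 = 0, giving x = 0.184 V (positive root), so V_SG = 0.584 V.
I_D = (V_DD − V_SG)/R = (2.13 − 0.584) / 43.2 = 0.0358 mA.

I_D = 0.0358 mA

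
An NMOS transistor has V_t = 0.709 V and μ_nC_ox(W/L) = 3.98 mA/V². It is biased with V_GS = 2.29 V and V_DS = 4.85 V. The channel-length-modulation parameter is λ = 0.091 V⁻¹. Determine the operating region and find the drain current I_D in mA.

V_ov = V_GS − V_t = 2.29 − 0.709 = 1.58 V.
Since V_DS = 4.85 V ≥ V_ov = 1.58 V, the device is in saturation.
I_D = ½ k_n V_ov² (1 + λ V_DS) = 0.5 × 3.98 × 1.58² × (1 + 0.091 × 4.85) = 7.17 mA.

Saturation; I_D = 7.17 mA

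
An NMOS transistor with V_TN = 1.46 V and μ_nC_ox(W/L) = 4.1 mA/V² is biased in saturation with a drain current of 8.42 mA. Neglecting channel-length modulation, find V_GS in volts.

In saturation I_D = ½ k_n (V_GS − V_TN)², so V_GS − V_TN = √(2 I_D / k_n) = √(2 × 8.42 / 4.1) = 2.03 V.
V_GS = 1.46 + 2.03 = 3.49 V.

V_GS = 3.49 V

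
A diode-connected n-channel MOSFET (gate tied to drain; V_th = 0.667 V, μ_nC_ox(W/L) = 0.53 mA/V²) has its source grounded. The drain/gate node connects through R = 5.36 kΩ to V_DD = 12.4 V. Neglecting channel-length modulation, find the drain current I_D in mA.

With gate tied to drain, V_GS = V_DS ≥ V_GS − V_th, so the device is in saturation.
KCL at the drain: ½ k_n (V_GS − V_th)² = (V_DD − V_GS)/R.
Let x = V_GS − 0.667. Then 1.42 x² + x − 11.73 = 0, giving x = 2.54 V (positive root), so V_GS = 3.21 V.
I_D = (V_DD − V_GS)/R = (12.4 − 3.21) / 5.36 = 1.71 mA.

I_D = 1.71 mA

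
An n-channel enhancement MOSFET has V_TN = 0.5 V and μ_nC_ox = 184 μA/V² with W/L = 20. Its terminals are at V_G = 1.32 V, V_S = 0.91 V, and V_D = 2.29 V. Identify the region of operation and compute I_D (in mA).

Cutoff; I_D = 0 mA

V_GS = V_G − V_S = 1.32 − 0.91 = 0.41 V; V_DS = V_D − V_S = 2.29 − 0.91 = 1.38 V.
V_GS = 0.41 V < V_TN = 0.5 V, so the transistor is in cutoff.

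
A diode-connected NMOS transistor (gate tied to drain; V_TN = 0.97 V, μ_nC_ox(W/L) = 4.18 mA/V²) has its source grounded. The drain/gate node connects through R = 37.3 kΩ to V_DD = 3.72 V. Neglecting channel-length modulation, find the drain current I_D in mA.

I_D = 0.0689 mA

With gate tied to drain, V_GS = V_DS ≥ V_GS − V_TN, so the device is in saturation.
KCL at the drain: ½ k_n (V_GS − V_TN)² = (V_DD − V_GS)/R.
Let x = V_GS − 0.97. Then 78 x² + x − 2.75 = 0, giving x = 0.182 V (positive root), so V_GS = 1.15 V.
I_D = (V_DD − V_GS)/R = (3.72 − 1.15) / 37.3 = 0.0689 mA.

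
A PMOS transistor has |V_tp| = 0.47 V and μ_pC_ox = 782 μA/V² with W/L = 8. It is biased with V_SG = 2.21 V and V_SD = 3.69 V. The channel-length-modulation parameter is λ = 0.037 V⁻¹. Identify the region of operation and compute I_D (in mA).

k_p = μ_pC_ox · (W/L) = 6.256 mA/V².
V_ov = V_SG − |V_tp| = 2.21 − 0.47 = 1.74 V.
Since V_SD = 3.69 V ≥ V_ov = 1.74 V, the device is in saturation.
I_D = ½ k_p V_ov² (1 + λ V_SD) = 0.5 × 6.256 × 1.74² × (1 + 0.037 × 3.69) = 10.8 mA.

Saturation; I_D = 10.8 mA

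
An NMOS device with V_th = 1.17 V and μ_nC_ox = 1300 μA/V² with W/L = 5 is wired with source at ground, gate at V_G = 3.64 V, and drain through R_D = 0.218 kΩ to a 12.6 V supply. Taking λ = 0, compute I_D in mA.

I_D = 19.8 mA

V_GS = V_G = 3.64 V, so V_ov = 3.64 − 1.17 = 2.47 V.
k_n = μ_nC_ox · (W/L) = 6.5 mA/V².
Assume saturation: I_D = ½ k_n V_ov² = 0.5 × 6.5 × 2.47² = 19.8 mA, giving V_DS = V_DD − I_D R_D = 12.6 − 19.8 × 0.218 = 8.28 V.
V_DS = 8.28 V ≥ V_ov = 2.47 V, confirming saturation.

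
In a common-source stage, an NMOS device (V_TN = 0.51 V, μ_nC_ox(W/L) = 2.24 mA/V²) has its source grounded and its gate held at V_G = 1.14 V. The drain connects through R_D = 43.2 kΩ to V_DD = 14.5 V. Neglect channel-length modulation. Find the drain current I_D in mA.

I_D = 0.329 mA

V_GS = V_G = 1.14 V, so V_ov = 1.14 − 0.51 = 0.63 V.
Assume saturation: I_D = ½ k_n V_ov² = 0.5 × 2.24 × 0.63² = 0.445 mA, giving V_DS = V_DD − I_D R_D = 14.5 − 0.445 × 43.2 = -4.7 V.
But -4.7 V < V_ov = 0.63 V, so the device is actually in triode.
In triode I_D = k_n[V_ov V_DS − ½ V_DS²] and I_D = (V_DD − V_DS)/R_D. Equating: 48.4 V_DS² − 61.96 V_DS + 14.5 = 0, giving V_DS = 0.308 V (the root below V_ov).
I_D = (14.5 − 0.308) / 43.2 = 0.329 mA.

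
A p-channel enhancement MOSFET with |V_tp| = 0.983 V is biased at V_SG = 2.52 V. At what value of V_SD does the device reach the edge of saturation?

The boundary between triode and saturation is V_SD = V_SG − |V_tp| = V_ov.
V_ov = 2.52 − 0.983 = 1.54 V.

V_SD,sat = 1.54 V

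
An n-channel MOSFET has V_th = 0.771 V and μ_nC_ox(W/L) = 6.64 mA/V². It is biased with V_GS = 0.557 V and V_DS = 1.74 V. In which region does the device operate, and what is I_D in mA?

V_GS = 0.557 V < V_th = 0.771 V, so the transistor is in cutoff.

Cutoff; I_D = 0 mA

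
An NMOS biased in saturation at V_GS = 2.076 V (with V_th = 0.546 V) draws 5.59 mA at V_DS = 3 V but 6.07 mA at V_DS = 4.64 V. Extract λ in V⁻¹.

With V_GS fixed, I_D ∝ (1 + λ V_DS) in saturation, so I_D2/I_D1 = (1 + λ V_DS2)/(1 + λ V_DS1).
6.07/5.59 = 1.086 = (1 + 4.64 λ)/(1 + 3 λ).
Solving: λ (I_D1 V_DS2 − I_D2 V_DS1) = I_D2 − I_D1, so λ = (6.07 − 5.59) / (5.59 × 4.64 − 6.07 × 3) = 0.48 / 7.73 = 0.0621 V⁻¹.

λ = 0.0621 V⁻¹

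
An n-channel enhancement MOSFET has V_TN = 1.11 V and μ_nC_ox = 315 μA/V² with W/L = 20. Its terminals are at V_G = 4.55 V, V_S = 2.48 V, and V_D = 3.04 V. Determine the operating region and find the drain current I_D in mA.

V_GS = V_G − V_S = 4.55 − 2.48 = 2.07 V; V_DS = V_D − V_S = 3.04 − 2.48 = 0.56 V.
k_n = μ_nC_ox · (W/L) = 6.3 mA/V².
V_ov = V_GS − V_TN = 2.07 − 1.11 = 0.96 V.
Since V_DS = 0.56 V < V_ov = 0.96 V, the device is in the triode region.
I_D = k_n [V_ov · V_DS − ½ V_DS²] = 6.3 × [0.96 × 0.56 − 0.5 × 0.56²] = 2.4 mA.

Triode; I_D = 2.40 mA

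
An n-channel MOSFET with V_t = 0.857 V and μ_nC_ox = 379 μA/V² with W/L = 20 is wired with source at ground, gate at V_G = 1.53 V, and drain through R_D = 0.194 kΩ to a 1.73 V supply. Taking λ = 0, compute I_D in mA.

I_D = 1.72 mA

V_GS = V_G = 1.53 V, so V_ov = 1.53 − 0.857 = 0.673 V.
k_n = μ_nC_ox · (W/L) = 7.58 mA/V².
Assume saturation: I_D = ½ k_n V_ov² = 0.5 × 7.58 × 0.673² = 1.72 mA, giving V_DS = V_DD − I_D R_D = 1.73 − 1.72 × 0.194 = 1.4 V.
V_DS = 1.4 V ≥ V_ov = 0.673 V, confirming saturation.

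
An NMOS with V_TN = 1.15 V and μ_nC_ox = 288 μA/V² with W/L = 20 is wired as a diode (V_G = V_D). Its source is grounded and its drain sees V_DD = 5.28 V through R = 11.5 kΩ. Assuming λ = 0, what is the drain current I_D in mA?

With gate tied to drain, V_GS = V_DS ≥ V_GS − V_TN, so the device is in saturation.
k_n = μ_nC_ox · (W/L) = 5.76 mA/V².
KCL at the drain: ½ k_n (V_GS − V_TN)² = (V_DD − V_GS)/R.
Let x = V_GS − 1.15. Then 33.1 x² + x − 4.13 = 0, giving x = 0.338 V (positive root), so V_GS = 1.49 V.
I_D = (V_DD − V_GS)/R = (5.28 − 1.49) / 11.5 = 0.33 mA.

I_D = 0.330 mA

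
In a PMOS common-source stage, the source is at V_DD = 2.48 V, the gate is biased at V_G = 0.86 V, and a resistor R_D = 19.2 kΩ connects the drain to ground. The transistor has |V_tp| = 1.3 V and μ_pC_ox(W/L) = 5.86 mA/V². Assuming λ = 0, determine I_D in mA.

I_D = 0.125 mA

V_SG = V_DD − V_G = 2.48 − 0.86 = 1.62 V, so V_ov = 1.62 − 1.3 = 0.32 V.
Assume saturation: I_D = ½ k_p V_ov² = 0.5 × 5.86 × 0.32² = 0.3 mA, giving V_SD = V_DD − I_D R_D = 2.48 − 0.3 × 19.2 = -3.28 V.
But -3.28 V < V_ov = 0.32 V, so the device is actually in triode.
In triode I_D = k_p[V_ov V_SD − ½ V_SD²] and I_D = (V_DD − V_SD)/R_D. Equating: 56.3 V_SD² − 37 V_SD + 2.48 = 0, giving V_SD = 0.0757 V (the root below V_ov).
I_D = (2.48 − 0.0757) / 19.2 = 0.125 mA.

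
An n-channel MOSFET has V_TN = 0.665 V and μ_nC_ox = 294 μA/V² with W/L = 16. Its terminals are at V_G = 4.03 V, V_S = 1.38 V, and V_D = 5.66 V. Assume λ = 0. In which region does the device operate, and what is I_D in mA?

V_GS = V_G − V_S = 4.03 − 1.38 = 2.65 V; V_DS = V_D − V_S = 5.66 − 1.38 = 4.28 V.
k_n = μ_nC_ox · (W/L) = 4.704 mA/V².
V_ov = V_GS − V_TN = 2.65 − 0.665 = 1.99 V.
Since V_DS = 4.28 V ≥ V_ov = 1.99 V, the device is in saturation.
I_D = ½ k_n V_ov² = 0.5 × 4.704 × 1.99² = 9.27 mA.

Saturation; I_D = 9.27 mA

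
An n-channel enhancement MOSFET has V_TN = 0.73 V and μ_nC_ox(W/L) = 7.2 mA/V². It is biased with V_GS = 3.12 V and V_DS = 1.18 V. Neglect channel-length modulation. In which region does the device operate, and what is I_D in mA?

V_ov = V_GS − V_TN = 3.12 − 0.73 = 2.39 V.
Since V_DS = 1.18 V < V_ov = 2.39 V, the device is in the triode region.
I_D = k_n [V_ov · V_DS − ½ V_DS²] = 7.2 × [2.39 × 1.18 − 0.5 × 1.18²] = 15.3 mA.

Triode; I_D = 15.3 mA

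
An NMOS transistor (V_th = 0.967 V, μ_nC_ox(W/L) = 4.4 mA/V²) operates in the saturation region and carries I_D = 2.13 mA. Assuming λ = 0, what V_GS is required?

In saturation I_D = ½ k_n (V_GS − V_th)², so V_GS − V_th = √(2 I_D / k_n) = √(2 × 2.13 / 4.4) = 0.984 V.
V_GS = 0.967 + 0.984 = 1.95 V.

V_GS = 1.95 V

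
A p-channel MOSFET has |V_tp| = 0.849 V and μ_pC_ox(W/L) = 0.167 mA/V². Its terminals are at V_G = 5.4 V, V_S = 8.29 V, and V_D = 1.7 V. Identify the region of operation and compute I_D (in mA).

V_SG = V_S − V_G = 8.29 − 5.4 = 2.89 V; V_SD = V_S − V_D = 8.29 − 1.7 = 6.59 V.
V_ov = V_SG − |V_tp| = 2.89 − 0.849 = 2.04 V.
Since V_SD = 6.59 V ≥ V_ov = 2.04 V, the device is in saturation.
I_D = ½ k_p V_ov² = 0.5 × 0.167 × 2.04² = 0.348 mA.

Saturation; I_D = 0.348 mA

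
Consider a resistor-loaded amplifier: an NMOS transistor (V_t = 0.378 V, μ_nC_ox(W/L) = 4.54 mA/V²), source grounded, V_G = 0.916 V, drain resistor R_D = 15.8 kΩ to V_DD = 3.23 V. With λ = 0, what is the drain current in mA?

V_GS = V_G = 0.916 V, so V_ov = 0.916 − 0.378 = 0.538 V.
Assume saturation: I_D = ½ k_n V_ov² = 0.5 × 4.54 × 0.538² = 0.657 mA, giving V_DS = V_DD − I_D R_D = 3.23 − 0.657 × 15.8 = -7.15 V.
But -7.15 V < V_ov = 0.538 V, so the device is actually in triode.
In triode I_D = k_n[V_ov V_DS − ½ V_DS²] and I_D = (V_DD − V_DS)/R_D. Equating: 35.9 V_DS² − 39.59 V_DS + 3.23 = 0, giving V_DS = 0.0887 V (the root below V_ov).
I_D = (3.23 − 0.0887) / 15.8 = 0.199 mA.

I_D = 0.199 mA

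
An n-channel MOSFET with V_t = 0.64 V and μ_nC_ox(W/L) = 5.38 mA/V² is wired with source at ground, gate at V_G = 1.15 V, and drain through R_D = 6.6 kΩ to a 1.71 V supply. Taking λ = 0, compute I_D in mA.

I_D = 0.244 mA

V_GS = V_G = 1.15 V, so V_ov = 1.15 − 0.64 = 0.51 V.
Assume saturation: I_D = ½ k_n V_ov² = 0.5 × 5.38 × 0.51² = 0.7 mA, giving V_DS = V_DD − I_D R_D = 1.71 − 0.7 × 6.6 = -2.91 V.
But -2.91 V < V_ov = 0.51 V, so the device is actually in triode.
In triode I_D = k_n[V_ov V_DS − ½ V_DS²] and I_D = (V_DD − V_DS)/R_D. Equating: 17.8 V_DS² − 19.11 V_DS + 1.71 = 0, giving V_DS = 0.0985 V (the root below V_ov).
I_D = (1.71 − 0.0985) / 6.6 = 0.244 mA.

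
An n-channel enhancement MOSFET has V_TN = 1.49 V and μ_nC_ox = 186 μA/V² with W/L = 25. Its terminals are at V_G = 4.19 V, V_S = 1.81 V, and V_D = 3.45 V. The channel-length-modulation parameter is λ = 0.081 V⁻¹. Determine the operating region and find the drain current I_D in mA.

V_GS = V_G − V_S = 4.19 − 1.81 = 2.38 V; V_DS = V_D − V_S = 3.45 − 1.81 = 1.64 V.
k_n = μ_nC_ox · (W/L) = 4.65 mA/V².
V_ov = V_GS − V_TN = 2.38 − 1.49 = 0.89 V.
Since V_DS = 1.64 V ≥ V_ov = 0.89 V, the device is in saturation.
I_D = ½ k_n V_ov² (1 + λ V_DS) = 0.5 × 4.65 × 0.89² × (1 + 0.081 × 1.64) = 2.09 mA.

Saturation; I_D = 2.09 mA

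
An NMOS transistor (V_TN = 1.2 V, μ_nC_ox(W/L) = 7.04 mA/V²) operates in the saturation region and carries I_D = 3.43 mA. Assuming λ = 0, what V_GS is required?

In saturation I_D = ½ k_n (V_GS − V_TN)², so V_GS − V_TN = √(2 I_D / k_n) = √(2 × 3.43 / 7.04) = 0.987 V.
V_GS = 1.2 + 0.987 = 2.19 V.

V_GS = 2.19 V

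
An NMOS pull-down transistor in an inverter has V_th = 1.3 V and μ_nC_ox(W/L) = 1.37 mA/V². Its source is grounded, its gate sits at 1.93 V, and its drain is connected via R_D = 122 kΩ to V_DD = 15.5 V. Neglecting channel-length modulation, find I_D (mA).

I_D = 0.126 mA

V_GS = V_G = 1.93 V, so V_ov = 1.93 − 1.3 = 0.63 V.
Assume saturation: I_D = ½ k_n V_ov² = 0.5 × 1.37 × 0.63² = 0.272 mA, giving V_DS = V_DD − I_D R_D = 15.5 − 0.272 × 122 = -17.7 V.
But -17.7 V < V_ov = 0.63 V, so the device is actually in triode.
In triode I_D = k_n[V_ov V_DS − ½ V_DS²] and I_D = (V_DD − V_DS)/R_D. Equating: 83.6 V_DS² − 106.3 V_DS + 15.5 = 0, giving V_DS = 0.168 V (the root below V_ov).
I_D = (15.5 − 0.168) / 122 = 0.126 mA.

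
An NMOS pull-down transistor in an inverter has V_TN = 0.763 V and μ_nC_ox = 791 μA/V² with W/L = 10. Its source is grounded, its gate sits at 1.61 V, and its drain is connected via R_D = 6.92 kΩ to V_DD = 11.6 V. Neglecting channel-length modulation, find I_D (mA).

V_GS = V_G = 1.61 V, so V_ov = 1.61 − 0.763 = 0.847 V.
k_n = μ_nC_ox · (W/L) = 7.91 mA/V².
Assume saturation: I_D = ½ k_n V_ov² = 0.5 × 7.91 × 0.847² = 2.84 mA, giving V_DS = V_DD − I_D R_D = 11.6 − 2.84 × 6.92 = -8.03 V.
But -8.03 V < V_ov = 0.847 V, so the device is actually in triode.
In triode I_D = k_n[V_ov V_DS − ½ V_DS²] and I_D = (V_DD − V_DS)/R_D. Equating: 27.4 V_DS² − 47.36 V_DS + 11.6 = 0, giving V_DS = 0.295 V (the root below V_ov).
I_D = (11.6 − 0.295) / 6.92 = 1.63 mA.

I_D = 1.63 mA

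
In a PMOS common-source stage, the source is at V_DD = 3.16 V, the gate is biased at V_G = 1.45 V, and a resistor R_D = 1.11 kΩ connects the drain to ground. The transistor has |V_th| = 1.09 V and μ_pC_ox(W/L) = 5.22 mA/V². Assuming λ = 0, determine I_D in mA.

V_SG = V_DD − V_G = 3.16 − 1.45 = 1.71 V, so V_ov = 1.71 − 1.09 = 0.62 V.
Assume saturation: I_D = ½ k_p V_ov² = 0.5 × 5.22 × 0.62² = 1 mA, giving V_SD = V_DD − I_D R_D = 3.16 − 1 × 1.11 = 2.05 V.
V_SD = 2.05 V ≥ V_ov = 0.62 V, confirming saturation.

I_D = 1.00 mA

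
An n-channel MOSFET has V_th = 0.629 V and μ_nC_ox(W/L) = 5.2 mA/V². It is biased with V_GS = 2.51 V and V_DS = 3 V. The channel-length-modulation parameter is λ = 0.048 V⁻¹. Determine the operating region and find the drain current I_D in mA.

Saturation; I_D = 10.5 mA

V_ov = V_GS − V_th = 2.51 − 0.629 = 1.88 V.
Since V_DS = 3 V ≥ V_ov = 1.88 V, the device is in saturation.
I_D = ½ k_n V_ov² (1 + λ V_DS) = 0.5 × 5.2 × 1.88² × (1 + 0.048 × 3) = 10.5 mA.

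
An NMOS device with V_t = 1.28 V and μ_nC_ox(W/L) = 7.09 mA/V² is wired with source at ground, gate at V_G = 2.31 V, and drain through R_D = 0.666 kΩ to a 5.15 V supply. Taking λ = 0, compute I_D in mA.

I_D = 3.76 mA

V_GS = V_G = 2.31 V, so V_ov = 2.31 − 1.28 = 1.03 V.
Assume saturation: I_D = ½ k_n V_ov² = 0.5 × 7.09 × 1.03² = 3.76 mA, giving V_DS = V_DD − I_D R_D = 5.15 − 3.76 × 0.666 = 2.65 V.
V_DS = 2.65 V ≥ V_ov = 1.03 V, confirming saturation.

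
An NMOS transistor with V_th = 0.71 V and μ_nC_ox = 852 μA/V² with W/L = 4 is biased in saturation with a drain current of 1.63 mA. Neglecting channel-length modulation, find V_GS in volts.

V_GS = 1.69 V

k_n = μ_nC_ox · (W/L) = 3.408 mA/V².
In saturation I_D = ½ k_n (V_GS − V_th)², so V_GS − V_th = √(2 I_D / k_n) = √(2 × 1.63 / 3.408) = 0.978 V.
V_GS = 0.71 + 0.978 = 1.69 V.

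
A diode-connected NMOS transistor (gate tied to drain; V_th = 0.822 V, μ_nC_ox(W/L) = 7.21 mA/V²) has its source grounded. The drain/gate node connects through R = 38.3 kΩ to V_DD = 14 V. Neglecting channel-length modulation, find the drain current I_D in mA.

With gate tied to drain, V_GS = V_DS ≥ V_GS − V_th, so the device is in saturation.
KCL at the drain: ½ k_n (V_GS − V_th)² = (V_DD − V_GS)/R.
Let x = V_GS − 0.822. Then 138 x² + x − 13.18 = 0, giving x = 0.305 V (positive root), so V_GS = 1.13 V.
I_D = (V_DD − V_GS)/R = (14 − 1.13) / 38.3 = 0.336 mA.

I_D = 0.336 mA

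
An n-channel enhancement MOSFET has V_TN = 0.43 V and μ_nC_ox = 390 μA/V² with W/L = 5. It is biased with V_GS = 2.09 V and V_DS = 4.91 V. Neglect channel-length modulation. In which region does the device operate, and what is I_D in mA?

Saturation; I_D = 2.69 mA

k_n = μ_nC_ox · (W/L) = 1.95 mA/V².
V_ov = V_GS − V_TN = 2.09 − 0.43 = 1.66 V.
Since V_DS = 4.91 V ≥ V_ov = 1.66 V, the device is in saturation.
I_D = ½ k_n V_ov² = 0.5 × 1.95 × 1.66² = 2.69 mA.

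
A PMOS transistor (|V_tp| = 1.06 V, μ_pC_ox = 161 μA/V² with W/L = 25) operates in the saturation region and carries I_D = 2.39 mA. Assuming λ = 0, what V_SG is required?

V_SG = 2.15 V

k_p = μ_pC_ox · (W/L) = 4.025 mA/V².
In saturation I_D = ½ k_p (V_SG − |V_tp|)², so V_SG − |V_tp| = √(2 I_D / k_p) = √(2 × 2.39 / 4.025) = 1.09 V.
V_SG = 1.06 + 1.09 = 2.15 V.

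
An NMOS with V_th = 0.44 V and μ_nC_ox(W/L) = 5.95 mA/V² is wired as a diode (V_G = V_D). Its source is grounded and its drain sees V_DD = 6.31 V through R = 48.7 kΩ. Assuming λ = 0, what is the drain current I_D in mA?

I_D = 0.116 mA

With gate tied to drain, V_GS = V_DS ≥ V_GS − V_th, so the device is in saturation.
KCL at the drain: ½ k_n (V_GS − V_th)² = (V_DD − V_GS)/R.
Let x = V_GS − 0.44. Then 145 x² + x − 5.87 = 0, giving x = 0.198 V (positive root), so V_GS = 0.638 V.
I_D = (V_DD − V_GS)/R = (6.31 − 0.638) / 48.7 = 0.116 mA.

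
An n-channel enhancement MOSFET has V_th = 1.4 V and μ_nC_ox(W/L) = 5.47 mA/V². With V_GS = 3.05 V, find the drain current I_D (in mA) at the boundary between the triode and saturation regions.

I_D = 7.45 mA

At the boundary V_DS = V_ov = V_GS − V_th = 3.05 − 1.4 = 1.65 V.
I_D = ½ k_n V_ov² = 0.5 × 5.47 × 1.65² = 7.45 mA.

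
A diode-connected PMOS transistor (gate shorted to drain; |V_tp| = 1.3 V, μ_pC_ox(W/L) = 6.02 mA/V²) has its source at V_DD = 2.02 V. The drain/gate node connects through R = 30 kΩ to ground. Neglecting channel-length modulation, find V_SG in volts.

With gate tied to drain, V_SG = V_SD ≥ V_SG − |V_tp|, so the device is in saturation.
KCL at the drain: ½ k_p (V_SG − |V_tp|)² = (V_DD − V_SG)/R.
Let x = V_SG − 1.3. Then 90.3 x² + x − 0.72 = 0, giving x = 0.0839 V (positive root), so V_SG = 1.38 V.
I_D = (V_DD − V_SG)/R = (2.02 − 1.38) / 30 = 0.0212 mA.

V_SG = 1.38 V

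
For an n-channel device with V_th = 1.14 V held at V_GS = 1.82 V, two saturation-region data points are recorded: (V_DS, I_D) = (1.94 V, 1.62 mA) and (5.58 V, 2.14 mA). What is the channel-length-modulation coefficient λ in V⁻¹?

λ = 0.106 V⁻¹

With V_GS fixed, I_D ∝ (1 + λ V_DS) in saturation, so I_D2/I_D1 = (1 + λ V_DS2)/(1 + λ V_DS1).
2.14/1.62 = 1.321 = (1 + 5.58 λ)/(1 + 1.94 λ).
Solving: λ (I_D1 V_DS2 − I_D2 V_DS1) = I_D2 − I_D1, so λ = (2.14 − 1.62) / (1.62 × 5.58 − 2.14 × 1.94) = 0.52 / 4.89 = 0.106 V⁻¹.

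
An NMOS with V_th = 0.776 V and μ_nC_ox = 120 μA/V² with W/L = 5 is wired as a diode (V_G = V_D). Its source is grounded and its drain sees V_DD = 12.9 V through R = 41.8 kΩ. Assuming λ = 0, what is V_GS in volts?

V_GS = 1.72 V

With gate tied to drain, V_GS = V_DS ≥ V_GS − V_th, so the device is in saturation.
k_n = μ_nC_ox · (W/L) = 0.6 mA/V².
KCL at the drain: ½ k_n (V_GS − V_th)² = (V_DD − V_GS)/R.
Let x = V_GS − 0.776. Then 12.5 x² + x − 12.12 = 0, giving x = 0.944 V (positive root), so V_GS = 1.72 V.
I_D = (V_DD − V_GS)/R = (12.9 − 1.72) / 41.8 = 0.267 mA.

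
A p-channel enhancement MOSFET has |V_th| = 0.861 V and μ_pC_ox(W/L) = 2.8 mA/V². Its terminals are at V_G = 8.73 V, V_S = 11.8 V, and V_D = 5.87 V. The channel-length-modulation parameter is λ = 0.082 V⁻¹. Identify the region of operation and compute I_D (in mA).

V_SG = V_S − V_G = 11.8 − 8.73 = 3.07 V; V_SD = V_S − V_D = 11.8 − 5.87 = 5.93 V.
V_ov = V_SG − |V_th| = 3.07 − 0.861 = 2.21 V.
Since V_SD = 5.93 V ≥ V_ov = 2.21 V, the device is in saturation.
I_D = ½ k_p V_ov² (1 + λ V_SD) = 0.5 × 2.8 × 2.21² × (1 + 0.082 × 5.93) = 10.2 mA.

Saturation; I_D = 10.2 mA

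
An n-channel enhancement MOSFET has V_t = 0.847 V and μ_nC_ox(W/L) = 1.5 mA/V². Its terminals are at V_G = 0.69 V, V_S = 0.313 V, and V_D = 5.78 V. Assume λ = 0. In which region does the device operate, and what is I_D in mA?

V_GS = V_G − V_S = 0.69 − 0.313 = 0.377 V; V_DS = V_D − V_S = 5.78 − 0.313 = 5.47 V.
V_GS = 0.377 V < V_t = 0.847 V, so the transistor is in cutoff.

Cutoff; I_D = 0 mA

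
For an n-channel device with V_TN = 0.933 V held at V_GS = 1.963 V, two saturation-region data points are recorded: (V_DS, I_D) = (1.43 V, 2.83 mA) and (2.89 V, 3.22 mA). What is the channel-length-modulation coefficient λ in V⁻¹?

With V_GS fixed, I_D ∝ (1 + λ V_DS) in saturation, so I_D2/I_D1 = (1 + λ V_DS2)/(1 + λ V_DS1).
3.22/2.83 = 1.138 = (1 + 2.89 λ)/(1 + 1.43 λ).
Solving: λ (I_D1 V_DS2 − I_D2 V_DS1) = I_D2 − I_D1, so λ = (3.22 − 2.83) / (2.83 × 2.89 − 3.22 × 1.43) = 0.39 / 3.57 = 0.109 V⁻¹.

λ = 0.109 V⁻¹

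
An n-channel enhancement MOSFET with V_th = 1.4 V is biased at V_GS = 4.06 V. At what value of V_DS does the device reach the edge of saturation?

V_DS,sat = 2.66 V

The boundary between triode and saturation is V_DS = V_GS − V_th = V_ov.
V_ov = 4.06 − 1.4 = 2.66 V.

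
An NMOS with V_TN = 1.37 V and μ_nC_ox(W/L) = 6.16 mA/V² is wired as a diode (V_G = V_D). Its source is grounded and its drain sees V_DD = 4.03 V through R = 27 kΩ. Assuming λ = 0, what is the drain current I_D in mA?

I_D = 0.0921 mA

With gate tied to drain, V_GS = V_DS ≥ V_GS − V_TN, so the device is in saturation.
KCL at the drain: ½ k_n (V_GS − V_TN)² = (V_DD − V_GS)/R.
Let x = V_GS − 1.37. Then 83.2 x² + x − 2.66 = 0, giving x = 0.173 V (positive root), so V_GS = 1.54 V.
I_D = (V_DD − V_GS)/R = (4.03 − 1.54) / 27 = 0.0921 mA.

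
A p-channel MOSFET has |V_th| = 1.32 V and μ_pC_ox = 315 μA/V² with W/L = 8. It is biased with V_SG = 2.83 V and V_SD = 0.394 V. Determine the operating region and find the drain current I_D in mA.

k_p = μ_pC_ox · (W/L) = 2.52 mA/V².
V_ov = V_SG − |V_th| = 2.83 − 1.32 = 1.51 V.
Since V_SD = 0.394 V < V_ov = 1.51 V, the device is in the triode region.
I_D = k_p [V_ov · V_SD − ½ V_SD²] = 2.52 × [1.51 × 0.394 − 0.5 × 0.394²] = 1.3 mA.

Triode; I_D = 1.30 mA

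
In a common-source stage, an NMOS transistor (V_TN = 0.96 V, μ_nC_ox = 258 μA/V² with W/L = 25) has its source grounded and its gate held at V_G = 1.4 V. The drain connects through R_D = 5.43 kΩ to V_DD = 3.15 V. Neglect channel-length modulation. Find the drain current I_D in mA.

I_D = 0.530 mA

V_GS = V_G = 1.4 V, so V_ov = 1.4 − 0.96 = 0.44 V.
k_n = μ_nC_ox · (W/L) = 6.45 mA/V².
Assume saturation: I_D = ½ k_n V_ov² = 0.5 × 6.45 × 0.44² = 0.624 mA, giving V_DS = V_DD − I_D R_D = 3.15 − 0.624 × 5.43 = -0.24 V.
But -0.24 V < V_ov = 0.44 V, so the device is actually in triode.
In triode I_D = k_n[V_ov V_DS − ½ V_DS²] and I_D = (V_DD − V_DS)/R_D. Equating: 17.5 V_DS² − 16.41 V_DS + 3.15 = 0, giving V_DS = 0.269 V (the root below V_ov).
I_D = (3.15 − 0.269) / 5.43 = 0.53 mA.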